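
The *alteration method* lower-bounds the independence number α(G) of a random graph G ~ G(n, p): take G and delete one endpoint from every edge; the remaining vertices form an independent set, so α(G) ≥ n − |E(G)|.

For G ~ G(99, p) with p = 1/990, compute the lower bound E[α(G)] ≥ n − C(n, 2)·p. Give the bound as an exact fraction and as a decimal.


E[|E(G)|] = C(99, 2)·p = 4851 · (1/990) = 49/10.
E[α(G)] ≥ n − E[|E(G)|] = 99 − 49/10 = 941/10.
Numerically: ≈ 94.1000.
(This is only a lower bound; the true E[α(G)] may be larger.)

E[α(G)] ≥ 941/10 ≈ 94.1000.


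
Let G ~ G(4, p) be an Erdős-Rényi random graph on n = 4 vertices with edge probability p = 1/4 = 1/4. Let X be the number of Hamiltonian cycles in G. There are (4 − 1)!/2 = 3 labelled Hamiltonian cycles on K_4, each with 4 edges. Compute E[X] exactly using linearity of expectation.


K_4 has (4 − 1)!/2 = 3 labelled Hamiltonian cycles.
For each such Hamiltonian cycle H, let X_H = 1 if all 4 edges of H are present in G. Then P[X_H = 1] = p^{4} = (1/4)^{4} = 1/256.
Summing the indicators: E[X] = Σ_H E[X_H] = 3 · p^{4} = 3 · 1/256 = 3/256.
Numerically: E[X] ≈ 0.0117.

E[X] = 3 · (1/4)^{4} = 3/256 ≈ 0.0117.


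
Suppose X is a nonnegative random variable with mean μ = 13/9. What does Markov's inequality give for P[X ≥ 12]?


μ = E[X] = 13/9, a = 12.
Markov: P[X ≥ 12] ≤ μ/a = (13/9)/12 = 13/108.
Numerically: ≈ 0.1204.
(Since a = 12 > μ = 1.4444, the bound 13/108 is < 1 and informative.)

P[X ≥ 12] ≤ 13/108 ≈ 0.1204.


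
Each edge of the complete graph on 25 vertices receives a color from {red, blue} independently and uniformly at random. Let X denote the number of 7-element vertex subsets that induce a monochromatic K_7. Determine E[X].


Let X = Σ_S X_S over the C(25, 7) = 480700 subsets S of size 7, where X_S = 1 if the K_7 on S is monochromatic.
For a fixed S, the K_7 on S has C(7, 2) = 21 edges. P[all 21 edges red] = (1/2)^21, and likewise for blue, so P[monochromatic] = 2·(1/2)^21 = 2^{1 − 21} = 1/1048576.
Summing: E[X] = C(25, 7) · 2^{1 − 21} = 480700 · 1/1048576 = 120175/262144.
Numerically: E[X] ≈ 0.4584.

E[X] = C(25,7)·2^(1−C(7,2)) = 120175/262144 ≈ 0.4584.


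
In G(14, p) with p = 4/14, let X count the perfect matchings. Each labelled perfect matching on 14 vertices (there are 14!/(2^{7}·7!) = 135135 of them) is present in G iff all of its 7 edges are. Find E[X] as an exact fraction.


K_14 has 14!/(2^{7}·7!) = 135135 labelled perfect matchings.
For each such perfect matching H, let X_H = 1 if all 7 edges of H are present in G. Then P[X_H = 1] = p^{7} = (2/7)^{7} = 128/823543.
By linearity: E[X] = Σ_H E[X_H] = 135135 · p^{7} = 135135 · 128/823543 = 2471040/117649.
Numerically: E[X] ≈ 21.

E[X] = 135135 · (2/7)^{7} = 2471040/117649 ≈ 21.


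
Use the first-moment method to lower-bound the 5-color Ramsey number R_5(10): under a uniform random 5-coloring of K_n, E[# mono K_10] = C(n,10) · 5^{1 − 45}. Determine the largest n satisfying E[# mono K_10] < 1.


We need C(n, 10) · 5^{1 − 45} < 1, i.e. C(n, 10) < 5^{45 − 1} = 5684341886080801486968994140625.
Check values of n near the boundary:
  n = 5386: C(5386, 10) = 5613966214234562222231428510561; 5613966214234562222231428510561 < 5684341886080801486968994140625? YES
  n = 5387: C(5387, 10) = 5624406917627224603154306376491; 5624406917627224603154306376491 < 5684341886080801486968994140625? YES
  n = 5388: C(5388, 10) = 5634865093375880654852250419586; 5634865093375880654852250419586 < 5684341886080801486968994140625? YES
  n = 5389: C(5389, 10) = 5645340767466558997768874792926; 5645340767466558997768874792926 < 5684341886080801486968994140625? YES
  n = 5390: C(5390, 10) = 5655833965919099070255434039753; 5655833965919099070255434039753 < 5684341886080801486968994140625? YES
  n = 5391: C(5391, 10) = 5666344714787188828795213697883; 5666344714787188828795213697883 < 5684341886080801486968994140625? YES
  n = 5392: C(5392, 10) = 5676873040158402483252283957448; 5676873040158402483252283957448 < 5684341886080801486968994140625? YES
  n = 5393: C(5393, 10) = 5687418968154238267170642278008; 5687418968154238267170642278008 < 5684341886080801486968994140625? NO
The largest n with C(n, 10) < 5684341886080801486968994140625 is n = 5392 (where E[X] = 5676873040158402483252283957448/5684341886080801486968994140625 ≈ 0.999). Hence R_5(10) > 5392, i.e. R_5(10) ≥ 5393.

Largest n = 5392; hence R_5(10) > 5392.


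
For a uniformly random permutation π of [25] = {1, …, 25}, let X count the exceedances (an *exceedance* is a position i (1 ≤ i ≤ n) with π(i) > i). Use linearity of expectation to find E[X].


Write X = Σ_{i=1}^{25} X_i, where X_i = 1_{π(i) > i}.
For each fixed i, π(i) is uniform over {1, …, 25} (marginal of a uniform permutation), so P[π(i) > i] = (n − i)/n. Summing: Σ_{i=1}^{25} (n − i)/n = (0 + 1 + … + 24)/25 = 25(25 − 1)/(2·25) = (25 − 1)/2.
Hence E[X] = Σ_{i=1}^{25} (25 − i)/25 = 12 ≈ 12.00000.

E[X] = 12 = 12.00000.


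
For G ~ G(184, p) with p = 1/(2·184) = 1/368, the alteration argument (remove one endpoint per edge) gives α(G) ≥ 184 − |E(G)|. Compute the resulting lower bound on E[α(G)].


E[|E(G)|] = C(184, 2)·p = 16836 · (1/368) = 183/4.
E[α(G)] ≥ n − E[|E(G)|] = 184 − 183/4 = 553/4.
Numerically: ≈ 138.25000.
(This is only a lower bound; the true E[α(G)] may be larger.)

E[α(G)] ≥ 553/4 ≈ 138.25000.


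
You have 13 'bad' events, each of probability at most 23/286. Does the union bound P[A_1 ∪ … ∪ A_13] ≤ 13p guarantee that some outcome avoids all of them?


Union bound: P[∪_{i=1}^{13} A_i] ≤ Σ_i P[A_i] ≤ 13·p = 13·(23/286) = 23/22.
Numerically: 23/22 ≈ 1.0454545.
Is 23/22 < 1? NO.
Since the bound 23/22 is ≥ 1, the union bound is uninformative here; it does NOT by itself certify existence.

13·p = 23/22 ≈ 1.0454545; existence NOT certified by the union bound.


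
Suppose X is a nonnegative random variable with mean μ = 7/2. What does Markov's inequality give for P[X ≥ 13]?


μ = E[X] = 7/2, a = 13.
Markov: P[X ≥ 13] ≤ μ/a = (7/2)/13 = 7/26.
Numerically: ≈ 0.26923.
(Since a = 13 > μ = 3.50000, the bound 7/26 is < 1 and informative.)

P[X ≥ 13] ≤ 7/26 ≈ 0.26923.


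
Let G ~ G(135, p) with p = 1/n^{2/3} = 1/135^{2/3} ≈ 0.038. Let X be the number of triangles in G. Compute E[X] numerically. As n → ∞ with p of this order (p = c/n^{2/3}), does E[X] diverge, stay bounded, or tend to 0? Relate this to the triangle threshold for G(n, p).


Number of potential triangles: C(135, 3) = 400995.
Each occurs with probability p³ ≈ (0.038)³ ≈ 5.48697e-05.
By linearity: E[X] = C(135, 3)·p³ ≈ 400995 · 5.48697e-05 ≈ 22.002.
Since α = 2/3 < 1, p = c/n^{2/3} ≫ 1/n is above the triangle threshold p ~ 1/n. Asymptotically E[X] ~ (c³/6)·n^{3(1−α)} = (1³/6)·n^{1} → ∞; triangles are abundant w.h.p.

E[X] ≈ 22.002; in regime p = Θ(1/n^{2/3}) E[X] diverges (above the triangle threshold p ~ 1/n).


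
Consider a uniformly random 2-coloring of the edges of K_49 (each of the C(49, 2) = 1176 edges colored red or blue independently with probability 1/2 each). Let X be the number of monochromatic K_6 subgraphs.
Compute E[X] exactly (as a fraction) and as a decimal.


Let X = Σ_S X_S over the C(49, 6) = 13983816 subsets S of size 6, where X_S = 1 if the K_6 on S is monochromatic.
For a fixed S, the K_6 on S has C(6, 2) = 15 edges. P[all 15 edges red] = (1/2)^15, and likewise for blue, so P[monochromatic] = 2·(1/2)^15 = 2^{1 − 15} = 1/16384.
By linearity of expectation: E[X] = C(49, 6) · 2^{1 − 15} = 13983816 · 1/16384 = 1747977/2048.
Numerically: E[X] ≈ 853.5044.

E[X] = C(49,6)·2^(1−C(6,2)) = 1747977/2048 ≈ 853.5044.


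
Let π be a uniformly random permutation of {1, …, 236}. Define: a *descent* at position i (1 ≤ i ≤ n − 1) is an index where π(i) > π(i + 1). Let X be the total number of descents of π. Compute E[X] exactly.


Write X = Σ X_I over i = 1, …, 235, with X_I the indicator of one descent.
There are 235 indicators.
For each fixed i, the pair (π(i), π(i+1)) is a uniformly random ordered pair of distinct values from {1, …, 236}; by symmetry P[π(i) > π(i+1)] = 1/2.
By linearity: E[X] = 235 · (1/2) = (236 − 1) · (1/2) = 235/2 ≈ 117.50000.

E[X] = 235/2 = 117.50000.


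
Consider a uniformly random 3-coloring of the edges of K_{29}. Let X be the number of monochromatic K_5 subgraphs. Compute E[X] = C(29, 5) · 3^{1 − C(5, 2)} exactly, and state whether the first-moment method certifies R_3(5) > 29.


E[X] = C(29, 5) · 3^{1 − 10} = 118755 · 3^{−9} = 118755/19683.
As a reduced fraction: E[X] = 13195/2187 ≈ 6.033379.
Is E[X] < 1? NO.
Since E[X] ≥ 1, the first-moment bound is inconclusive at n = 29; it does NOT by itself certify R_3(5) > 29.

E[X] = 13195/2187 ≈ 6.033379; E[X] ≥ 1; first-moment method inconclusive here.


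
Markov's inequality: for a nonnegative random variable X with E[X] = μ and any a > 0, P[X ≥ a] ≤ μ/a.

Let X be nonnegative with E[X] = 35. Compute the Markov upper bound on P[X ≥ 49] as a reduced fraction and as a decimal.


μ = E[X] = 35, a = 49.
Markov: P[X ≥ 49] ≤ μ/a = (35)/49 = 5/7.
Numerically: ≈ 0.714286.
(Since a = 49 > μ = 35.000000, the bound 5/7 is < 1 and informative.)

P[X ≥ 49] ≤ 5/7 ≈ 0.714286.


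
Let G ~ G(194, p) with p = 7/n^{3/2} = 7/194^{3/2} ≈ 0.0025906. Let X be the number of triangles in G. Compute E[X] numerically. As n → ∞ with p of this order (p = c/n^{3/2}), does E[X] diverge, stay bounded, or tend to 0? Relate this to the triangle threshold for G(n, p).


Number of potential triangles: C(194, 3) = 1198144.
Each occurs with probability p³ ≈ (0.0025906)³ ≈ 1.7385466e-08.
By linearity: E[X] = C(194, 3)·p³ ≈ 1198144 · 1.7385466e-08 ≈ 0.02083.
Since α = 3/2 > 1, p = c/n^{3/2} = o(1/n) is below the triangle threshold p ~ 1/n. Asymptotically E[X] ~ (c³/6)·n^{3(1−α)} = (7³/6)·n^{-1.5} → 0, so by Markov's inequality G has no triangles w.h.p.

E[X] ≈ 0.02083; in regime p = Θ(1/n^{3/2}) E[X] tends to 0 (below the triangle threshold p ~ 1/n).


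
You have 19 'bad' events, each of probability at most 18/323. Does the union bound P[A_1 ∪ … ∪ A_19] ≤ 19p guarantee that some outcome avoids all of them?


Union bound: P[∪_{i=1}^{19} A_i] ≤ Σ_i P[A_i] ≤ 19·p = 19·(18/323) = 18/17.
Numerically: 18/17 ≈ 1.059.
Is 18/17 < 1? NO.
Since the bound 18/17 is ≥ 1, the union bound is uninformative here; it does NOT by itself certify existence.

19·p = 18/17 ≈ 1.059; existence NOT certified by the union bound.


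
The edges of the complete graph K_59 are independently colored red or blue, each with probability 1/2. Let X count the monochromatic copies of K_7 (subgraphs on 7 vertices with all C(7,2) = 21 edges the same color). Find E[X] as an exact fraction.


Let X = Σ_S X_S over the C(59, 7) = 341149446 subsets S of size 7, where X_S = 1 if the K_7 on S is monochromatic.
For a fixed S, the K_7 on S has C(7, 2) = 21 edges. P[all 21 edges red] = (1/2)^21, and likewise for blue, so P[monochromatic] = 2·(1/2)^21 = 2^{1 − 21} = 1/1048576.
By linearity: E[X] = C(59, 7) · 2^{1 − 21} = 341149446 · 1/1048576 = 170574723/524288.
Numerically: E[X] ≈ 325.345465.

E[X] = C(59,7)·2^(1−C(7,2)) = 170574723/524288 ≈ 325.345465.


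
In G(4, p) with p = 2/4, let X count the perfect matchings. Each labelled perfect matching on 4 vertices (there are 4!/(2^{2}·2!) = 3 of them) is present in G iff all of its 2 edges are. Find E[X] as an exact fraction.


K_4 has 4!/(2^{2}·2!) = 3 labelled perfect matchings.
For each such perfect matching H, let X_H = 1 if all 2 edges of H are present in G. Then P[X_H = 1] = p^{2} = (1/2)^{2} = 1/4.
Summing the indicators: E[X] = Σ_H E[X_H] = 3 · p^{2} = 3 · 1/4 = 3/4.
Numerically: E[X] ≈ 0.75.

E[X] = 3 · (1/2)^{2} = 3/4 ≈ 0.75.


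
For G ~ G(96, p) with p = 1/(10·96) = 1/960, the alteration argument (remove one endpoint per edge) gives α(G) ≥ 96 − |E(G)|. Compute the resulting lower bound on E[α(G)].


E[|E(G)|] = C(96, 2)·p = 4560 · (1/960) = 19/4.
E[α(G)] ≥ n − E[|E(G)|] = 96 − 19/4 = 365/4.
Numerically: ≈ 91.250.
(This is only a lower bound; the true E[α(G)] may be larger.)

E[α(G)] ≥ 365/4 ≈ 91.250.


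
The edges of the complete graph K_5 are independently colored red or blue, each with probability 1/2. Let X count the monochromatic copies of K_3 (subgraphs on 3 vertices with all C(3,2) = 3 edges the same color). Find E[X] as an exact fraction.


Let X = Σ_S X_S over the C(5, 3) = 10 subsets S of size 3, where X_S = 1 if the K_3 on S is monochromatic.
For a fixed S, the K_3 on S has C(3, 2) = 3 edges. P[all 3 edges red] = (1/2)^3, and likewise for blue, so P[monochromatic] = 2·(1/2)^3 = 2^{1 − 3} = 1/4.
Summing: E[X] = C(5, 3) · 2^{1 − 3} = 10 · 1/4 = 5/2.
Numerically: E[X] ≈ 2.50000.

E[X] = C(5,3)·2^(1−C(3,2)) = 5/2 ≈ 2.50000.


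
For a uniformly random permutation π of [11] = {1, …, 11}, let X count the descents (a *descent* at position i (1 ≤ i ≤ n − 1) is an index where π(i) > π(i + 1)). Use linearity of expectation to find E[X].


Write X = Σ X_I over i = 1, …, 10, with X_I the indicator of one descent.
There are 10 indicators.
For each fixed i, the pair (π(i), π(i+1)) is a uniformly random ordered pair of distinct values from {1, …, 11}; by symmetry P[π(i) > π(i+1)] = 1/2.
By linearity: E[X] = 10 · (1/2) = (11 − 1) · (1/2) = 5 ≈ 5.000.

E[X] = 5 = 5.000.


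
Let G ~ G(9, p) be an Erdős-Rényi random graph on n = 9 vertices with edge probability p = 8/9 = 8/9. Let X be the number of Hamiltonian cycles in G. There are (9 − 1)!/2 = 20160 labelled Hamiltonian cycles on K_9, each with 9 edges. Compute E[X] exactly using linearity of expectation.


K_9 has (9 − 1)!/2 = 20160 labelled Hamiltonian cycles.
For each such Hamiltonian cycle H, let X_H = 1 if all 9 edges of H are present in G. Then P[X_H = 1] = p^{9} = (8/9)^{9} = 134217728/387420489.
By linearity of expectation: E[X] = Σ_H E[X_H] = 20160 · p^{9} = 20160 · 134217728/387420489 = 300647710720/43046721.
Numerically: E[X] ≈ 6984.

E[X] = 20160 · (8/9)^{9} = 300647710720/43046721 ≈ 6984.


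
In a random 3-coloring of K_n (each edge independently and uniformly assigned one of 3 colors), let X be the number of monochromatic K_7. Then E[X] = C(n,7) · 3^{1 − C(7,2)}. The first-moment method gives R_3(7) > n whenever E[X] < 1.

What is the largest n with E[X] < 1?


We need C(n, 7) · 3^{1 − 21} < 1, i.e. C(n, 7) < 3^{21 − 1} = 3486784401.
Check values of n near the boundary:
  n = 77: C(77, 7) = 2404808340; 2404808340 < 3486784401? YES
  n = 78: C(78, 7) = 2641902120; 2641902120 < 3486784401? YES
  n = 79: C(79, 7) = 2898753715; 2898753715 < 3486784401? YES
  n = 80: C(80, 7) = 3176716400; 3176716400 < 3486784401? YES
  n = 81: C(81, 7) = 3477216600; 3477216600 < 3486784401? YES
  n = 82: C(82, 7) = 3801756816; 3801756816 < 3486784401? NO
The largest n with C(n, 7) < 3486784401 is n = 81 (where E[X] = 42928600/43046721 ≈ 0.9972560). Hence R_3(7) > 81, i.e. R_3(7) ≥ 82.

Largest n = 81; hence R_3(7) > 81.


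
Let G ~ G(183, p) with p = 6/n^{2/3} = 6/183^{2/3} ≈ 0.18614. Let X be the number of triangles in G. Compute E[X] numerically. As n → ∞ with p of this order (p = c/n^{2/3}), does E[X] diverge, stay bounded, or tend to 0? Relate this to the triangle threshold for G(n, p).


Number of potential triangles: C(183, 3) = 1004731.
Each occurs with probability p³ ≈ (0.18614)³ ≈ 6.4498791e-03.
By linearity: E[X] = C(183, 3)·p³ ≈ 1004731 · 6.4498791e-03 ≈ 6480.39344.
Since α = 2/3 < 1, p = c/n^{2/3} ≫ 1/n is above the triangle threshold p ~ 1/n. Asymptotically E[X] ~ (c³/6)·n^{3(1−α)} = (6³/6)·n^{1} → ∞; triangles are abundant w.h.p.

E[X] ≈ 6480.39344; in regime p = Θ(1/n^{2/3}) E[X] diverges (above the triangle threshold p ~ 1/n).


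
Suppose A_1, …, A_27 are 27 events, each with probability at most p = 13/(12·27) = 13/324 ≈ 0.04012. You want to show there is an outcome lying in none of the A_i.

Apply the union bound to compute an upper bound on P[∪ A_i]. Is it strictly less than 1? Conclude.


Union bound: P[∪_{i=1}^{27} A_i] ≤ Σ_i P[A_i] ≤ 27·p = 27·(13/324) = 13/12.
Numerically: 13/12 ≈ 1.08333.
Is 13/12 < 1? NO.
Since the bound 13/12 is ≥ 1, the union bound is uninformative here; it does NOT by itself certify existence.

27·p = 13/12 ≈ 1.08333; existence NOT certified by the union bound.


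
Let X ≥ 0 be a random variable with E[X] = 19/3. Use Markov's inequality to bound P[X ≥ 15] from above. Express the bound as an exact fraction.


μ = E[X] = 19/3, a = 15.
Markov: P[X ≥ 15] ≤ μ/a = (19/3)/15 = 19/45.
Numerically: ≈ 0.422222.
(Since a = 15 > μ = 6.333333, the bound 19/45 is < 1 and informative.)

P[X ≥ 15] ≤ 19/45 ≈ 0.422222.


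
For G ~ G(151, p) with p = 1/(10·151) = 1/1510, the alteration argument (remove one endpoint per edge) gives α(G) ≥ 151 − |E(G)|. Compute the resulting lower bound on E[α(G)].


E[|E(G)|] = C(151, 2)·p = 11325 · (1/1510) = 15/2.
E[α(G)] ≥ n − E[|E(G)|] = 151 − 15/2 = 287/2.
Numerically: ≈ 143.5000.
(This is only a lower bound; the true E[α(G)] may be larger.)

E[α(G)] ≥ 287/2 ≈ 143.5000.


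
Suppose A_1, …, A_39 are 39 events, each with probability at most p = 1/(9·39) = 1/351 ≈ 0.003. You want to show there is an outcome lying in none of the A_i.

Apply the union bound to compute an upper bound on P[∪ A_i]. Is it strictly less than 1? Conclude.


Union bound: P[∪_{i=1}^{39} A_i] ≤ Σ_i P[A_i] ≤ 39·p = 39·(1/351) = 1/9.
Numerically: 1/9 ≈ 0.111.
Is 1/9 < 1? YES.
Since P[∪ A_i] ≤ 1/9 < 1, the complement has P[∩ A_i^c] ≥ 1 − 1/9 = 8/9 > 0, so some outcome avoids every A_i.

39·p = 1/9 ≈ 0.111; existence CERTIFIED by the union bound.


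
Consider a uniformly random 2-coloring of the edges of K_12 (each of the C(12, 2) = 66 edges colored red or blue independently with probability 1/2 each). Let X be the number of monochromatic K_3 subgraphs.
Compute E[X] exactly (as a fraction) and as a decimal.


Let X = Σ_S X_S over the C(12, 3) = 220 subsets S of size 3, where X_S = 1 if the K_3 on S is monochromatic.
For a fixed S, the K_3 on S has C(3, 2) = 3 edges. P[all 3 edges red] = (1/2)^3, and likewise for blue, so P[monochromatic] = 2·(1/2)^3 = 2^{1 − 3} = 1/4.
By linearity of expectation: E[X] = C(12, 3) · 2^{1 − 3} = 220 · 1/4 = 55.
Numerically: E[X] ≈ 55.0000.

E[X] = C(12,3)·2^(1−C(3,2)) = 55 ≈ 55.0000.


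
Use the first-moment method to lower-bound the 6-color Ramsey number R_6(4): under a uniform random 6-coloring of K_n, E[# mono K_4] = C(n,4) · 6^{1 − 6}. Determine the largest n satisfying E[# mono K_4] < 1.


We need C(n, 4) · 6^{1 − 6} < 1, i.e. C(n, 4) < 6^{6 − 1} = 7776.
Check values of n near the boundary:
  n = 20: C(20, 4) = 4845; 4845 < 7776? YES
  n = 21: C(21, 4) = 5985; 5985 < 7776? YES
  n = 22: C(22, 4) = 7315; 7315 < 7776? YES
  n = 23: C(23, 4) = 8855; 8855 < 7776? NO
  n = 24: C(24, 4) = 10626; 10626 < 7776? NO
  n = 25: C(25, 4) = 12650; 12650 < 7776? NO
The largest n with C(n, 4) < 7776 is n = 22 (where E[X] = 7315/7776 ≈ 0.941). Hence R_6(4) > 22, i.e. R_6(4) ≥ 23.

Largest n = 22; hence R_6(4) > 22.


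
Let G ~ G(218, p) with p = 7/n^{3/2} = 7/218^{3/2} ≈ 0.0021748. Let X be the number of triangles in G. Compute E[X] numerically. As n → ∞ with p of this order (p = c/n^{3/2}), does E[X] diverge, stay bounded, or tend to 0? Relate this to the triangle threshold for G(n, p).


Number of potential triangles: C(218, 3) = 1703016.
Each occurs with probability p³ ≈ (0.0021748)³ ≈ 1.0285843e-08.
By linearity: E[X] = C(218, 3)·p³ ≈ 1703016 · 1.0285843e-08 ≈ 0.01752.
Since α = 3/2 > 1, p = c/n^{3/2} = o(1/n) is below the triangle threshold p ~ 1/n. Asymptotically E[X] ~ (c³/6)·n^{3(1−α)} = (7³/6)·n^{-1.5} → 0, so by Markov's inequality G has no triangles w.h.p.

E[X] ≈ 0.01752; in regime p = Θ(1/n^{3/2}) E[X] tends to 0 (below the triangle threshold p ~ 1/n).


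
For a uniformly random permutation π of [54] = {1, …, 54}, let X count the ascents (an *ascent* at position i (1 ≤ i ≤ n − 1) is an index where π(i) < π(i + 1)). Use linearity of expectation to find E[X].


Write X = Σ X_I over i = 1, …, 53, with X_I the indicator of one ascent.
There are 53 indicators.
For each fixed i, the pair (π(i), π(i+1)) is a uniformly random ordered pair of distinct values from {1, …, 54}; by symmetry P[π(i) < π(i+1)] = 1/2.
By linearity: E[X] = 53 · (1/2) = (54 − 1) · (1/2) = 53/2 ≈ 26.5000.

E[X] = 53/2 = 26.5000.


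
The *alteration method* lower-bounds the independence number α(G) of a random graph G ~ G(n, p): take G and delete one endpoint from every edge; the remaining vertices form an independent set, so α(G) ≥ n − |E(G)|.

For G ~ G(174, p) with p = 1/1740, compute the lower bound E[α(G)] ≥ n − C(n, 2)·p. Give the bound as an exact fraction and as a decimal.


E[|E(G)|] = C(174, 2)·p = 15051 · (1/1740) = 173/20.
E[α(G)] ≥ n − E[|E(G)|] = 174 − 173/20 = 3307/20.
Numerically: ≈ 165.35000.
(This is only a lower bound; the true E[α(G)] may be larger.)

E[α(G)] ≥ 3307/20 ≈ 165.35000.


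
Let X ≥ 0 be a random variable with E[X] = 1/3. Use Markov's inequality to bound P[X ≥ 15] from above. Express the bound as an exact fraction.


μ = E[X] = 1/3, a = 15.
Markov: P[X ≥ 15] ≤ μ/a = (1/3)/15 = 1/45.
Numerically: ≈ 0.02222.
(Since a = 15 > μ = 0.33333, the bound 1/45 is < 1 and informative.)

P[X ≥ 15] ≤ 1/45 ≈ 0.02222.


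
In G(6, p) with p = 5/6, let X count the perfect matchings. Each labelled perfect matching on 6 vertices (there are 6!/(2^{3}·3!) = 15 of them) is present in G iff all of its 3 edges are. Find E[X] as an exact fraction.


K_6 has 6!/(2^{3}·3!) = 15 labelled perfect matchings.
For each such perfect matching H, let X_H = 1 if all 3 edges of H are present in G. Then P[X_H = 1] = p^{3} = (5/6)^{3} = 125/216.
By linearity: E[X] = Σ_H E[X_H] = 15 · p^{3} = 15 · 125/216 = 625/72.
Numerically: E[X] ≈ 8.681.

E[X] = 15 · (5/6)^{3} = 625/72 ≈ 8.681.


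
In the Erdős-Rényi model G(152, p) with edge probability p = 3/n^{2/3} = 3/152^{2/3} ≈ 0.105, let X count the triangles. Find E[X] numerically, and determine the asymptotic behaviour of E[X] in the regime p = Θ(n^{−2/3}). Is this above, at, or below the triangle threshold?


Number of potential triangles: C(152, 3) = 573800.
Each occurs with probability p³ ≈ (0.105)³ ≈ 1.16863e-03.
By linearity: E[X] = C(152, 3)·p³ ≈ 573800 · 1.16863e-03 ≈ 670.559.
Since α = 2/3 < 1, p = c/n^{2/3} ≫ 1/n is above the triangle threshold p ~ 1/n. Asymptotically E[X] ~ (c³/6)·n^{3(1−α)} = (3³/6)·n^{1} → ∞; triangles are abundant w.h.p.

E[X] ≈ 670.559; in regime p = Θ(1/n^{2/3}) E[X] diverges (above the triangle threshold p ~ 1/n).


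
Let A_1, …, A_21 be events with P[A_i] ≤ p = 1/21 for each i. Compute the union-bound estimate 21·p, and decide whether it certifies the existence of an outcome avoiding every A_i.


Union bound: P[∪_{i=1}^{21} A_i] ≤ Σ_i P[A_i] ≤ 21·p = 21·(1/21) = 1.
Numerically: 1 ≈ 1.000.
Is 1 < 1? NO.
Since the bound 1 is ≥ 1, the union bound is uninformative here; it does NOT by itself certify existence.

21·p = 1 ≈ 1.000; existence NOT certified by the union bound.


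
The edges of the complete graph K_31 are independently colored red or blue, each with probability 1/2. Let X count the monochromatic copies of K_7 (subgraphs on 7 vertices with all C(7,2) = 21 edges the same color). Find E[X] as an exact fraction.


Let X = Σ_S X_S over the C(31, 7) = 2629575 subsets S of size 7, where X_S = 1 if the K_7 on S is monochromatic.
For a fixed S, the K_7 on S has C(7, 2) = 21 edges. P[all 21 edges red] = (1/2)^21, and likewise for blue, so P[monochromatic] = 2·(1/2)^21 = 2^{1 − 21} = 1/1048576.
By linearity: E[X] = C(31, 7) · 2^{1 − 21} = 2629575 · 1/1048576 = 2629575/1048576.
Numerically: E[X] ≈ 2.50776.

E[X] = C(31,7)·2^(1−C(7,2)) = 2629575/1048576 ≈ 2.50776.


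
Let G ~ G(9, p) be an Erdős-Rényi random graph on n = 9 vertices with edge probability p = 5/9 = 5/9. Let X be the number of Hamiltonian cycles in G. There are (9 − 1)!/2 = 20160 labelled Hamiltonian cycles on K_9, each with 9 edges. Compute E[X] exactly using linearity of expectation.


K_9 has (9 − 1)!/2 = 20160 labelled Hamiltonian cycles.
For each such Hamiltonian cycle H, let X_H = 1 if all 9 edges of H are present in G. Then P[X_H = 1] = p^{9} = (5/9)^{9} = 1953125/387420489.
Summing the indicators: E[X] = Σ_H E[X_H] = 20160 · p^{9} = 20160 · 1953125/387420489 = 4375000000/43046721.
Numerically: E[X] ≈ 101.63.

E[X] = 20160 · (5/9)^{9} = 4375000000/43046721 ≈ 101.63.


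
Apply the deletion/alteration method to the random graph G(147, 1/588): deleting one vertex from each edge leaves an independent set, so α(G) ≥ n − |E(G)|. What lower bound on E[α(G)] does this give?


E[|E(G)|] = C(147, 2)·p = 10731 · (1/588) = 73/4.
E[α(G)] ≥ n − E[|E(G)|] = 147 − 73/4 = 515/4.
Numerically: ≈ 128.7500.
(This is only a lower bound; the true E[α(G)] may be larger.)

E[α(G)] ≥ 515/4 ≈ 128.7500.


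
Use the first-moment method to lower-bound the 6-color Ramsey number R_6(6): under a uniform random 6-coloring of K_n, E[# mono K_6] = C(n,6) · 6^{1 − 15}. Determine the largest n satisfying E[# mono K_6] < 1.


We need C(n, 6) · 6^{1 − 15} < 1, i.e. C(n, 6) < 6^{15 − 1} = 78364164096.
Check values of n near the boundary:
  n = 192: C(192, 6) = 64300886496; 64300886496 < 78364164096? YES
  n = 193: C(193, 6) = 66364016544; 66364016544 < 78364164096? YES
  n = 194: C(194, 6) = 68482017072; 68482017072 < 78364164096? YES
  n = 195: C(195, 6) = 70656049360; 70656049360 < 78364164096? YES
  n = 196: C(196, 6) = 72887293024; 72887293024 < 78364164096? YES
  n = 197: C(197, 6) = 75176946208; 75176946208 < 78364164096? YES
  n = 198: C(198, 6) = 77526225777; 77526225777 < 78364164096? YES
  n = 199: C(199, 6) = 79936367511; 79936367511 < 78364164096? NO
  n = 200: C(200, 6) = 82408626300; 82408626300 < 78364164096? NO
The largest n with C(n, 6) < 78364164096 is n = 198 (where E[X] = 25842075259/26121388032 ≈ 0.9893). Hence R_6(6) > 198, i.e. R_6(6) ≥ 199.

Largest n = 198; hence R_6(6) > 198.


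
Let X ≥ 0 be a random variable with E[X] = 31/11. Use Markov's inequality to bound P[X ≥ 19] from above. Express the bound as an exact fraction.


μ = E[X] = 31/11, a = 19.
Markov: P[X ≥ 19] ≤ μ/a = (31/11)/19 = 31/209.
Numerically: ≈ 0.1483.
(Since a = 19 > μ = 2.8182, the bound 31/209 is < 1 and informative.)

P[X ≥ 19] ≤ 31/209 ≈ 0.1483.


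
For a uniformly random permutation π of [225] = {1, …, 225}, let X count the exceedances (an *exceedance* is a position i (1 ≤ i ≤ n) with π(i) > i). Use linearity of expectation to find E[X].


Write X = Σ_{i=1}^{225} X_i, where X_i = 1_{π(i) > i}.
For each fixed i, π(i) is uniform over {1, …, 225} (marginal of a uniform permutation), so P[π(i) > i] = (n − i)/n. Summing: Σ_{i=1}^{225} (n − i)/n = (0 + 1 + … + 224)/225 = 225(225 − 1)/(2·225) = (225 − 1)/2.
Hence E[X] = Σ_{i=1}^{225} (225 − i)/225 = 112 ≈ 112.000.

E[X] = 112 = 112.000.


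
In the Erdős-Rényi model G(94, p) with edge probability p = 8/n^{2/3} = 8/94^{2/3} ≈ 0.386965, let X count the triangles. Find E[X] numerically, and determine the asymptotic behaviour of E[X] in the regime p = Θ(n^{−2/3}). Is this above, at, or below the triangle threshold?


Number of potential triangles: C(94, 3) = 134044.
Each occurs with probability p³ ≈ (0.386965)³ ≈ 5.79447714e-02.
By linearity: E[X] = C(94, 3)·p³ ≈ 134044 · 5.79447714e-02 ≈ 7767.148936.
Since α = 2/3 < 1, p = c/n^{2/3} ≫ 1/n is above the triangle threshold p ~ 1/n. Asymptotically E[X] ~ (c³/6)·n^{3(1−α)} = (8³/6)·n^{1} → ∞; triangles are abundant w.h.p.

E[X] ≈ 7767.148936; in regime p = Θ(1/n^{2/3}) E[X] diverges (above the triangle threshold p ~ 1/n).


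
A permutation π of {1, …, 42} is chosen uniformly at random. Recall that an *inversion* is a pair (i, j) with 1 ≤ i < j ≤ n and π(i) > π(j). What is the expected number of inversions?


Write X = Σ X_I over the C(42, 2) = 861 pairs i < j, with X_I the indicator of one inversion.
There are 861 indicators.
For each fixed pair i < j, the values π(i) and π(j) are two distinct elements of {1, …, 42} in uniformly random order; by symmetry P[π(i) > π(j)] = 1/2.
By linearity: E[X] = 861 · (1/2) = C(42, 2) · (1/2) = 861/2 = 861/2 ≈ 430.5000.

E[X] = 861/2 = 430.5000.


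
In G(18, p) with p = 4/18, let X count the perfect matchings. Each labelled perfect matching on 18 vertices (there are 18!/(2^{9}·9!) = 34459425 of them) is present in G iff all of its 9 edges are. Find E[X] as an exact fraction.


K_18 has 18!/(2^{9}·9!) = 34459425 labelled perfect matchings.
For each such perfect matching H, let X_H = 1 if all 9 edges of H are present in G. Then P[X_H = 1] = p^{9} = (2/9)^{9} = 512/387420489.
By linearity of expectation: E[X] = Σ_H E[X_H] = 34459425 · p^{9} = 34459425 · 512/387420489 = 217817600/4782969.
Numerically: E[X] ≈ 45.5.

E[X] = 34459425 · (2/9)^{9} = 217817600/4782969 ≈ 45.5.


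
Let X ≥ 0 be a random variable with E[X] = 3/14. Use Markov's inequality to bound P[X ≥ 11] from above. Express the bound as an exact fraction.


μ = E[X] = 3/14, a = 11.
Markov: P[X ≥ 11] ≤ μ/a = (3/14)/11 = 3/154.
Numerically: ≈ 0.0195.
(Since a = 11 > μ = 0.2143, the bound 3/154 is < 1 and informative.)

P[X ≥ 11] ≤ 3/154 ≈ 0.0195.


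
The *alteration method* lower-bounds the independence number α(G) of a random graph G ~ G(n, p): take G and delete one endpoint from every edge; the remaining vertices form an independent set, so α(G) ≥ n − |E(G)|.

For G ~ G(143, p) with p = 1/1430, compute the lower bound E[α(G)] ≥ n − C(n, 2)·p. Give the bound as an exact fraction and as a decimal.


E[|E(G)|] = C(143, 2)·p = 10153 · (1/1430) = 71/10.
E[α(G)] ≥ n − E[|E(G)|] = 143 − 71/10 = 1359/10.
Numerically: ≈ 135.90000.
(This is only a lower bound; the true E[α(G)] may be larger.)

E[α(G)] ≥ 1359/10 ≈ 135.90000.


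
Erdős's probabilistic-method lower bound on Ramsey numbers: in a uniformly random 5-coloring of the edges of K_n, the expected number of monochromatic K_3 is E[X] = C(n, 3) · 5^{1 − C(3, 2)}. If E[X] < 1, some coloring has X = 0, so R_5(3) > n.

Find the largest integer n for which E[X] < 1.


We need C(n, 3) · 5^{1 − 3} < 1, i.e. C(n, 3) < 5^{3 − 1} = 25.
Check values of n near the boundary:
  n = 3: C(3, 3) = 1; 1 < 25? YES
  n = 4: C(4, 3) = 4; 4 < 25? YES
  n = 5: C(5, 3) = 10; 10 < 25? YES
  n = 6: C(6, 3) = 20; 20 < 25? YES
  n = 7: C(7, 3) = 35; 35 < 25? NO
  n = 8: C(8, 3) = 56; 56 < 25? NO
The largest n with C(n, 3) < 25 is n = 6 (where E[X] = 4/5 ≈ 0.8000000). Hence R_5(3) > 6, i.e. R_5(3) ≥ 7.

Largest n = 6; hence R_5(3) > 6.


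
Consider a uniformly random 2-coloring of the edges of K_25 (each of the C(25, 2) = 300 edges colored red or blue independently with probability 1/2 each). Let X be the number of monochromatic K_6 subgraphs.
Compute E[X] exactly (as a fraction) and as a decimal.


Let X = Σ_S X_S over the C(25, 6) = 177100 subsets S of size 6, where X_S = 1 if the K_6 on S is monochromatic.
For a fixed S, the K_6 on S has C(6, 2) = 15 edges. P[all 15 edges red] = (1/2)^15, and likewise for blue, so P[monochromatic] = 2·(1/2)^15 = 2^{1 − 15} = 1/16384.
Summing: E[X] = C(25, 6) · 2^{1 − 15} = 177100 · 1/16384 = 44275/4096.
Numerically: E[X] ≈ 10.8093.

E[X] = C(25,6)·2^(1−C(6,2)) = 44275/4096 ≈ 10.8093.


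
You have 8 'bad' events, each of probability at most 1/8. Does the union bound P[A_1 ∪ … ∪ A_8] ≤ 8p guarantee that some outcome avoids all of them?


Union bound: P[∪_{i=1}^{8} A_i] ≤ Σ_i P[A_i] ≤ 8·p = 8·(1/8) = 1.
Numerically: 1 ≈ 1.0000.
Is 1 < 1? NO.
Since the bound 1 is ≥ 1, the union bound is uninformative here; it does NOT by itself certify existence.

8·p = 1 ≈ 1.0000; existence NOT certified by the union bound.


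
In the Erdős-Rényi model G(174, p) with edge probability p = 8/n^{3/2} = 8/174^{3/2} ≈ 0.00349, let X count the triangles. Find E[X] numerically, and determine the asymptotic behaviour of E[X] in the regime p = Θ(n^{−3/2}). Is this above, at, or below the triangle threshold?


Number of potential triangles: C(174, 3) = 862924.
Each occurs with probability p³ ≈ (0.00349)³ ≈ 4.23446e-08.
By linearity: E[X] = C(174, 3)·p³ ≈ 862924 · 4.23446e-08 ≈ 0.037.
Since α = 3/2 > 1, p = c/n^{3/2} = o(1/n) is below the triangle threshold p ~ 1/n. Asymptotically E[X] ~ (c³/6)·n^{3(1−α)} = (8³/6)·n^{-1.5} → 0, so by Markov's inequality G has no triangles w.h.p.

E[X] ≈ 0.037; in regime p = Θ(1/n^{3/2}) E[X] tends to 0 (below the triangle threshold p ~ 1/n).


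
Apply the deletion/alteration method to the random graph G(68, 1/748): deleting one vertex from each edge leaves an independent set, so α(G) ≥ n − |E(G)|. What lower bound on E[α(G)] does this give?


E[|E(G)|] = C(68, 2)·p = 2278 · (1/748) = 67/22.
E[α(G)] ≥ n − E[|E(G)|] = 68 − 67/22 = 1429/22.
Numerically: ≈ 64.954545.
(This is only a lower bound; the true E[α(G)] may be larger.)

E[α(G)] ≥ 1429/22 ≈ 64.954545.


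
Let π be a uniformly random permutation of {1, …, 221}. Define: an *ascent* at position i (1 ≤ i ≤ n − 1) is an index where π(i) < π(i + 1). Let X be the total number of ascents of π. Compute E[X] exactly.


Write X = Σ X_I over i = 1, …, 220, with X_I the indicator of one ascent.
There are 220 indicators.
For each fixed i, the pair (π(i), π(i+1)) is a uniformly random ordered pair of distinct values from {1, …, 221}; by symmetry P[π(i) < π(i+1)] = 1/2.
By linearity: E[X] = 220 · (1/2) = (221 − 1) · (1/2) = 110 ≈ 110.000.

E[X] = 110 = 110.000.


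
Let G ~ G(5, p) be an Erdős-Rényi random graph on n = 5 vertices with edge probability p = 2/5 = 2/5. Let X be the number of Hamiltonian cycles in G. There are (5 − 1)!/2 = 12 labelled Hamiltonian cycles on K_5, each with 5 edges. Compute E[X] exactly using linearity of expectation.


K_5 has (5 − 1)!/2 = 12 labelled Hamiltonian cycles.
For each such Hamiltonian cycle H, let X_H = 1 if all 5 edges of H are present in G. Then P[X_H = 1] = p^{5} = (2/5)^{5} = 32/3125.
By linearity of expectation: E[X] = Σ_H E[X_H] = 12 · p^{5} = 12 · 32/3125 = 384/3125.
Numerically: E[X] ≈ 0.12288.

E[X] = 12 · (2/5)^{5} = 384/3125 ≈ 0.12288.


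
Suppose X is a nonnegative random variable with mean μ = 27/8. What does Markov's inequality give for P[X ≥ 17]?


μ = E[X] = 27/8, a = 17.
Markov: P[X ≥ 17] ≤ μ/a = (27/8)/17 = 27/136.
Numerically: ≈ 0.1985.
(Since a = 17 > μ = 3.3750, the bound 27/136 is < 1 and informative.)

P[X ≥ 17] ≤ 27/136 ≈ 0.1985.


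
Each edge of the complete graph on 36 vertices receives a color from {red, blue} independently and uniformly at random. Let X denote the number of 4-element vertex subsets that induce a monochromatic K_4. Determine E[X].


Let X = Σ_S X_S over the C(36, 4) = 58905 subsets S of size 4, where X_S = 1 if the K_4 on S is monochromatic.
For a fixed S, the K_4 on S has C(4, 2) = 6 edges. P[all 6 edges red] = (1/2)^6, and likewise for blue, so P[monochromatic] = 2·(1/2)^6 = 2^{1 − 6} = 1/32.
By linearity of expectation: E[X] = C(36, 4) · 2^{1 − 6} = 58905 · 1/32 = 58905/32.
Numerically: E[X] ≈ 1840.781250.

E[X] = C(36,4)·2^(1−C(4,2)) = 58905/32 ≈ 1840.781250.


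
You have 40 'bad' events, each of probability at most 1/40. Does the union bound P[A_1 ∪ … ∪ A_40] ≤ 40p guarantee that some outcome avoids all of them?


Union bound: P[∪_{i=1}^{40} A_i] ≤ Σ_i P[A_i] ≤ 40·p = 40·(1/40) = 1.
Numerically: 1 ≈ 1.000.
Is 1 < 1? NO.
Since the bound 1 is ≥ 1, the union bound is uninformative here; it does NOT by itself certify existence.

40·p = 1 ≈ 1.000; existence NOT certified by the union bound.


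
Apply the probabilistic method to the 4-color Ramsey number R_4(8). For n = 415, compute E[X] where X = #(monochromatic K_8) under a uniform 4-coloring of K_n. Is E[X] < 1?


E[X] = C(415, 8) · 4^{1 − 28} = 20388455694719685 · 4^{−27} = 20388455694719685/18014398509481984.
As a reduced fraction: E[X] = 20388455694719685/18014398509481984 ≈ 1.132.
Is E[X] < 1? NO.
Since E[X] ≥ 1, the first-moment bound is inconclusive at n = 415; it does NOT by itself certify R_4(8) > 415.

E[X] = 20388455694719685/18014398509481984 ≈ 1.132; E[X] ≥ 1; first-moment method inconclusive here.


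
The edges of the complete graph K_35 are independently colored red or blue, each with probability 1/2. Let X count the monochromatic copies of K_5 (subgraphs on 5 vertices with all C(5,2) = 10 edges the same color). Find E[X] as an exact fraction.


Let X = Σ_S X_S over the C(35, 5) = 324632 subsets S of size 5, where X_S = 1 if the K_5 on S is monochromatic.
For a fixed S, the K_5 on S has C(5, 2) = 10 edges. P[all 10 edges red] = (1/2)^10, and likewise for blue, so P[monochromatic] = 2·(1/2)^10 = 2^{1 − 10} = 1/512.
Summing: E[X] = C(35, 5) · 2^{1 − 10} = 324632 · 1/512 = 40579/64.
Numerically: E[X] ≈ 634.046875.

E[X] = C(35,5)·2^(1−C(5,2)) = 40579/64 ≈ 634.046875.


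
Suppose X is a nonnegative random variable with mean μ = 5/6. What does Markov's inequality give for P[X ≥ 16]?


μ = E[X] = 5/6, a = 16.
Markov: P[X ≥ 16] ≤ μ/a = (5/6)/16 = 5/96.
Numerically: ≈ 0.05208.
(Since a = 16 > μ = 0.83333, the bound 5/96 is < 1 and informative.)

P[X ≥ 16] ≤ 5/96 ≈ 0.05208.


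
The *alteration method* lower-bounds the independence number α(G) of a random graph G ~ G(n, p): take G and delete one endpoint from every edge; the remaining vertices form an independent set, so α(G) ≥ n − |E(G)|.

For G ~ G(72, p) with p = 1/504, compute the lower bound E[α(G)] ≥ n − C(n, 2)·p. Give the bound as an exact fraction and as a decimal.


E[|E(G)|] = C(72, 2)·p = 2556 · (1/504) = 71/14.
E[α(G)] ≥ n − E[|E(G)|] = 72 − 71/14 = 937/14.
Numerically: ≈ 66.9286.
(This is only a lower bound; the true E[α(G)] may be larger.)

E[α(G)] ≥ 937/14 ≈ 66.9286.


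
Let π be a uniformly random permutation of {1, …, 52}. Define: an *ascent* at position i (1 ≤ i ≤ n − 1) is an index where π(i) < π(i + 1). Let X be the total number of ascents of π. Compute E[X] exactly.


Write X = Σ X_I over i = 1, …, 51, with X_I the indicator of one ascent.
There are 51 indicators.
For each fixed i, the pair (π(i), π(i+1)) is a uniformly random ordered pair of distinct values from {1, …, 52}; by symmetry P[π(i) < π(i+1)] = 1/2.
By linearity: E[X] = 51 · (1/2) = (52 − 1) · (1/2) = 51/2 ≈ 25.50000.

E[X] = 51/2 = 25.50000.


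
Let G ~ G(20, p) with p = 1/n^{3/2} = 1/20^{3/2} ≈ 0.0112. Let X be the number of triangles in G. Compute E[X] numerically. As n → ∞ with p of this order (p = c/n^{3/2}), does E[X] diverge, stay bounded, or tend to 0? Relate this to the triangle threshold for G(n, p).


Number of potential triangles: C(20, 3) = 1140.
Each occurs with probability p³ ≈ (0.0112)³ ≈ 1.39754e-06.
By linearity: E[X] = C(20, 3)·p³ ≈ 1140 · 1.39754e-06 ≈ 0.002.
Since α = 3/2 > 1, p = c/n^{3/2} = o(1/n) is below the triangle threshold p ~ 1/n. Asymptotically E[X] ~ (c³/6)·n^{3(1−α)} = (1³/6)·n^{-1.5} → 0, so by Markov's inequality G has no triangles w.h.p.

E[X] ≈ 0.002; in regime p = Θ(1/n^{3/2}) E[X] tends to 0 (below the triangle threshold p ~ 1/n).


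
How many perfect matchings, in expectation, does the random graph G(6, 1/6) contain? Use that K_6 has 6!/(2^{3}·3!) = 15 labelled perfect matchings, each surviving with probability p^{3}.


K_6 has 6!/(2^{3}·3!) = 15 labelled perfect matchings.
For each such perfect matching H, let X_H = 1 if all 3 edges of H are present in G. Then P[X_H = 1] = p^{3} = (1/6)^{3} = 1/216.
By linearity: E[X] = Σ_H E[X_H] = 15 · p^{3} = 15 · 1/216 = 5/72.
Numerically: E[X] ≈ 0.0694444.

E[X] = 15 · (1/6)^{3} = 5/72 ≈ 0.0694444.
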